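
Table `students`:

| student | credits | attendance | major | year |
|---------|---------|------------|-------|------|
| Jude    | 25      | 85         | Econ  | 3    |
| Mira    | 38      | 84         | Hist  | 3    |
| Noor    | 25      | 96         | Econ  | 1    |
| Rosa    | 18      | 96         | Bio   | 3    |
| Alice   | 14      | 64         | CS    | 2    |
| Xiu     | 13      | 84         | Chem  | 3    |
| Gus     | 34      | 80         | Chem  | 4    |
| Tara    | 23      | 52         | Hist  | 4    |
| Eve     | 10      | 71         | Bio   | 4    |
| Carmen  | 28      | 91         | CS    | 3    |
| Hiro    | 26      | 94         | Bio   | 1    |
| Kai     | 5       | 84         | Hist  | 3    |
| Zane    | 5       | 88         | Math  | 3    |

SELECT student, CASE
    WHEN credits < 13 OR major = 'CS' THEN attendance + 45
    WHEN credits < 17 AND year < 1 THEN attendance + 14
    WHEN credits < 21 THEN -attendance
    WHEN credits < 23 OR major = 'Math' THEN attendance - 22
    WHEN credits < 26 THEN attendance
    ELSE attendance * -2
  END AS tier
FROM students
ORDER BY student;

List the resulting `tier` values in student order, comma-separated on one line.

student=Alice: credits < 13 OR major = 'CS' → 109
student=Carmen: credits < 13 OR major = 'CS' → 136
student=Eve: credits < 13 OR major = 'CS' → 116
student=Gus: ELSE → -160
student=Hiro: ELSE → -188
student=Jude: credits < 26 → 85
student=Kai: credits < 13 OR major = 'CS' → 129
student=Mira: ELSE → -168
student=Noor: credits < 26 → 96
student=Rosa: credits < 21 → -96
student=Tara: credits < 26 → 52
student=Xiu: credits < 21 → -84
student=Zane: credits < 13 OR major = 'CS' → 133

109, 136, 116, -160, -188, 85, 129, -168, 96, -96, 52, -84, 133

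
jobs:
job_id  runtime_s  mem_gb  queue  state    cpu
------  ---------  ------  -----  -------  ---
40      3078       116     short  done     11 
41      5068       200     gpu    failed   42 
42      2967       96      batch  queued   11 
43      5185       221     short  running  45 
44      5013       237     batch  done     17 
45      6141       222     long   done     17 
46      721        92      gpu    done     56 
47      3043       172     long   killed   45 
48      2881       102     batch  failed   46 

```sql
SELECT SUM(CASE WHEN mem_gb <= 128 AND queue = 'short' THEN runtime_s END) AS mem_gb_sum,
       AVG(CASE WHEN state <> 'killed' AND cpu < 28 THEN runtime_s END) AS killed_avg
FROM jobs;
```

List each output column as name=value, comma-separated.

mem_gb_sum=3078, killed_avg=4299.75

[mem_gb_sum: mem_gb <= 128 AND queue = 'short']
job_id=40: ✓ → 3078
job_id=41: ✗
job_id=42: ✗
job_id=43: ✗
job_id=44: ✗
job_id=45: ✗
job_id=46: ✗
job_id=47: ✗
job_id=48: ✗
mem_gb_sum = 3078
—
[killed_avg: state <> 'killed' AND cpu < 28]
job_id=40: ✓ → 3078
job_id=41: ✗
job_id=42: ✓ → 2967
job_id=43: ✗
job_id=44: ✓ → 5013
job_id=45: ✓ → 6141
job_id=46: ✗
job_id=47: ✗
job_id=48: ✗
killed_avg = (3078 + 2967 + 5013 + 6141) / 4 = 4299.75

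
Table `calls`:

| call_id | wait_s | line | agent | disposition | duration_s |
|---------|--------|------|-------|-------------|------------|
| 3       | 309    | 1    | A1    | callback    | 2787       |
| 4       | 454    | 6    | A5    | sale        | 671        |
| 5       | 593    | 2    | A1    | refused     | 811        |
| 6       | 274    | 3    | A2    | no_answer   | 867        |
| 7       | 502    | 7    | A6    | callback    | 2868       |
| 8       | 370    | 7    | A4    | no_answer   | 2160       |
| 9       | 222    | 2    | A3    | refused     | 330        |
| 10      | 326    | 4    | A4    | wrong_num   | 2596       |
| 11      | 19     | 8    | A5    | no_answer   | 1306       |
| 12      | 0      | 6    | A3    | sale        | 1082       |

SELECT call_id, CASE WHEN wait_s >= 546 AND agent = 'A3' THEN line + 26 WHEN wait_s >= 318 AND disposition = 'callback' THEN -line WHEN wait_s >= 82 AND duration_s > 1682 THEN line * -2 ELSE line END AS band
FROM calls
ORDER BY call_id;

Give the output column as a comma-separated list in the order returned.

call_id=3: wait_s >= 82 AND duration_s > 1682 → -2
call_id=4: ELSE → 6
call_id=5: ELSE → 2
call_id=6: ELSE → 3
call_id=7: wait_s >= 318 AND disposition = 'callback' → -7
call_id=8: wait_s >= 82 AND duration_s > 1682 → -14
call_id=9: ELSE → 2
call_id=10: wait_s >= 82 AND duration_s > 1682 → -8
call_id=11: ELSE → 8
call_id=12: ELSE → 6

-2, 6, 2, 3, -7, -14, 2, -8, 8, 6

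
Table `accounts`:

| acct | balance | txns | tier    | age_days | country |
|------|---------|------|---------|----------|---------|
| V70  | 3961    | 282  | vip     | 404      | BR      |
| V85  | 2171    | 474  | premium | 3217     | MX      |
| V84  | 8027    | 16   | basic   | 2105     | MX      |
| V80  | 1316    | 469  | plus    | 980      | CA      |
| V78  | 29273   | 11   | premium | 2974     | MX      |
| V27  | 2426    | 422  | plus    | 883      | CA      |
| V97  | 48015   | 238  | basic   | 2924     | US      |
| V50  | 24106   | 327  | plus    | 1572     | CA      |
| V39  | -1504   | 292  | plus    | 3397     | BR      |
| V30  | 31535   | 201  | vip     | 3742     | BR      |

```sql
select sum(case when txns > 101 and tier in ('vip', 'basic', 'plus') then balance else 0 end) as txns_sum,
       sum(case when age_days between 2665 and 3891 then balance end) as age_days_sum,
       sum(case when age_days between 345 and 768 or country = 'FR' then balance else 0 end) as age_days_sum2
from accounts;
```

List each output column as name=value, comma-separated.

[txns_sum: txns > 101 and tier in ('vip', 'basic', 'plus')]
acct=V70: ✓ → 3961
acct=V85: ✗
acct=V84: ✗
acct=V80: ✓ → 1316
acct=V78: ✗
acct=V27: ✓ → 2426
acct=V97: ✓ → 48015
acct=V50: ✓ → 24106
acct=V39: ✓ → -1504
acct=V30: ✓ → 31535
txns_sum = 3961 + 1316 + 2426 + 48015 + 24106 + -1504 + 31535 = 109855
—
[age_days_sum: age_days between 2665 and 3891]
acct=V70: ✗
acct=V85: ✓ → 2171
acct=V84: ✗
acct=V80: ✗
acct=V78: ✓ → 29273
acct=V27: ✗
acct=V97: ✓ → 48015
acct=V50: ✗
acct=V39: ✓ → -1504
acct=V30: ✓ → 31535
age_days_sum = 2171 + 29273 + 48015 + -1504 + 31535 = 109490
—
[age_days_sum2: age_days between 345 and 768 or country = 'FR']
acct=V70: ✓ → 3961
acct=V85: ✗
acct=V84: ✗
acct=V80: ✗
acct=V78: ✗
acct=V27: ✗
acct=V97: ✗
acct=V50: ✗
acct=V39: ✗
acct=V30: ✗
age_days_sum2 = 3961

txns_sum=109855, age_days_sum=109490, age_days_sum2=3961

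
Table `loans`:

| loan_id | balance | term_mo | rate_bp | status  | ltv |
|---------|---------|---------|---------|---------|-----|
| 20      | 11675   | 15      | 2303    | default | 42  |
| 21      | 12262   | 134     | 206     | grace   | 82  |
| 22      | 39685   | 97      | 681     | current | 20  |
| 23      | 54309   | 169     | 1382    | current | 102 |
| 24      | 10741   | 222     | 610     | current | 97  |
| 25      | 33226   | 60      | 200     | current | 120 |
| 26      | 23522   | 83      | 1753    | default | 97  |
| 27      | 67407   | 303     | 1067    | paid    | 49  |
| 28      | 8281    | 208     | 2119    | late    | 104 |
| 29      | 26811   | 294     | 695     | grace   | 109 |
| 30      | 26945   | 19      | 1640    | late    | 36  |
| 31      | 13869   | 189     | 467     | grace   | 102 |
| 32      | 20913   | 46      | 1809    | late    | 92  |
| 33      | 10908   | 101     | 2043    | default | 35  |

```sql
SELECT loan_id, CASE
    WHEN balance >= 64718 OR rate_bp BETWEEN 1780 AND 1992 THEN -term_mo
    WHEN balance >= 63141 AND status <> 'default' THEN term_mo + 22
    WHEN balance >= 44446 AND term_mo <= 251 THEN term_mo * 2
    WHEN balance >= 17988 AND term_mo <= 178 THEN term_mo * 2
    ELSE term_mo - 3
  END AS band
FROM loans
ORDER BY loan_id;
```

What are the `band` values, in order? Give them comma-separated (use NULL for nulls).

12, 131, 194, 338, 219, 120, 166, -303, 205, 291, 38, 186, -46, 98

loan_id=20: ELSE → 12
loan_id=21: ELSE → 131
loan_id=22: balance >= 17988 AND term_mo <= 178 → 194
loan_id=23: balance >= 44446 AND term_mo <= 251 → 338
loan_id=24: ELSE → 219
loan_id=25: balance >= 17988 AND term_mo <= 178 → 120
loan_id=26: balance >= 17988 AND term_mo <= 178 → 166
loan_id=27: balance >= 64718 OR rate_bp BETWEEN 1780 AND 1992 → -303
loan_id=28: ELSE → 205
loan_id=29: ELSE → 291
loan_id=30: balance >= 17988 AND term_mo <= 178 → 38
loan_id=31: ELSE → 186
loan_id=32: balance >= 64718 OR rate_bp BETWEEN 1780 AND 1992 → -46
loan_id=33: ELSE → 98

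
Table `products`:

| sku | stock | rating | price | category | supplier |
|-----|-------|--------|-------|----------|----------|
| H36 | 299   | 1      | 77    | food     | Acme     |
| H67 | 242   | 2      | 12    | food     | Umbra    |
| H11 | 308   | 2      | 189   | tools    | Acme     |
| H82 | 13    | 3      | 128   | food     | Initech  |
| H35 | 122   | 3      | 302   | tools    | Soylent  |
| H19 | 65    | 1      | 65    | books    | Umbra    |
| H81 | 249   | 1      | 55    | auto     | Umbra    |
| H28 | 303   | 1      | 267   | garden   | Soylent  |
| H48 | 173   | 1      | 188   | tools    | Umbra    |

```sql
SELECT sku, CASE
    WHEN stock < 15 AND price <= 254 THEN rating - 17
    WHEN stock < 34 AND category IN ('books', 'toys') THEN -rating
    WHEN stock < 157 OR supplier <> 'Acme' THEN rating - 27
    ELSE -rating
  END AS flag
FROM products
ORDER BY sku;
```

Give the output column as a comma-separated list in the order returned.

-2, -26, -26, -24, -1, -26, -25, -26, -14

sku=H11: ELSE → -2
sku=H19: stock < 157 OR supplier <> 'Acme' → -26
sku=H28: stock < 157 OR supplier <> 'Acme' → -26
sku=H35: stock < 157 OR supplier <> 'Acme' → -24
sku=H36: ELSE → -1
sku=H48: stock < 157 OR supplier <> 'Acme' → -26
sku=H67: stock < 157 OR supplier <> 'Acme' → -25
sku=H81: stock < 157 OR supplier <> 'Acme' → -26
sku=H82: stock < 15 AND price <= 254 → -14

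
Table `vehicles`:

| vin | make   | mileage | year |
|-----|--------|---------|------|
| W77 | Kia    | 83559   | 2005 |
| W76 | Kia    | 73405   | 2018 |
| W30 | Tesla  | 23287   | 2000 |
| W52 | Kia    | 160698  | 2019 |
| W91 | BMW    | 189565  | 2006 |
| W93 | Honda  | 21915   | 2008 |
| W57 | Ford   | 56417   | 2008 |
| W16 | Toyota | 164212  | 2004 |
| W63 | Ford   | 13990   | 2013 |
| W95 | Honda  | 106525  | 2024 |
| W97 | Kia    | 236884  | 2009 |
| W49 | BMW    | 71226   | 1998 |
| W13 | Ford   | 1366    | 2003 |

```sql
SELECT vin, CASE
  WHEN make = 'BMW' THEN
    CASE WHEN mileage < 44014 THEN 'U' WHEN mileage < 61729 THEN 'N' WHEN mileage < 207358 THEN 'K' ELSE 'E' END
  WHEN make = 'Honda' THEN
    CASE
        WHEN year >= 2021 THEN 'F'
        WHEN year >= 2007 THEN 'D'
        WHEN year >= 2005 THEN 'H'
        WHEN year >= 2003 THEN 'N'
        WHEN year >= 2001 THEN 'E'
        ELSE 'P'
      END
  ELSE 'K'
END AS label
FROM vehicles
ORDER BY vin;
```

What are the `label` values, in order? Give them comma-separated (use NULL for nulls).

K, K, K, K, K, K, K, K, K, K, D, F, K

vin=W13: make='Ford' → outer ELSE → K
vin=W16: make='Toyota' → outer ELSE → K
vin=W30: make='Tesla' → outer ELSE → K
vin=W49: make='BMW' → inner[mileage < 207358] → K
vin=W52: make='Kia' → outer ELSE → K
vin=W57: make='Ford' → outer ELSE → K
vin=W63: make='Ford' → outer ELSE → K
vin=W76: make='Kia' → outer ELSE → K
vin=W77: make='Kia' → outer ELSE → K
vin=W91: make='BMW' → inner[mileage < 207358] → K
vin=W93: make='Honda' → inner[year >= 2007] → D
vin=W95: make='Honda' → inner[year >= 2021] → F
vin=W97: make='Kia' → outer ELSE → K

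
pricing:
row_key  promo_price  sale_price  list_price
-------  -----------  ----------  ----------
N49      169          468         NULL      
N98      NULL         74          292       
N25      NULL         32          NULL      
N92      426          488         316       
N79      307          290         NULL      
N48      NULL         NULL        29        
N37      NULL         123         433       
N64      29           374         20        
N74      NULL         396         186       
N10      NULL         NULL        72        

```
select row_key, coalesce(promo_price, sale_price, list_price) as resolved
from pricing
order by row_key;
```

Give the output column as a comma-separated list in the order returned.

row_key=N10: promo_price=NULL, sale_price=NULL, list_price=72 → 72
row_key=N25: promo_price=NULL, sale_price=32 → 32
row_key=N37: promo_price=NULL, sale_price=123 → 123
row_key=N48: promo_price=NULL, sale_price=NULL, list_price=29 → 29
row_key=N49: promo_price=169 → 169
row_key=N64: promo_price=29 → 29
row_key=N74: promo_price=NULL, sale_price=396 → 396
row_key=N79: promo_price=307 → 307
row_key=N92: promo_price=426 → 426
row_key=N98: promo_price=NULL, sale_price=74 → 74

72, 32, 123, 29, 169, 29, 396, 307, 426, 74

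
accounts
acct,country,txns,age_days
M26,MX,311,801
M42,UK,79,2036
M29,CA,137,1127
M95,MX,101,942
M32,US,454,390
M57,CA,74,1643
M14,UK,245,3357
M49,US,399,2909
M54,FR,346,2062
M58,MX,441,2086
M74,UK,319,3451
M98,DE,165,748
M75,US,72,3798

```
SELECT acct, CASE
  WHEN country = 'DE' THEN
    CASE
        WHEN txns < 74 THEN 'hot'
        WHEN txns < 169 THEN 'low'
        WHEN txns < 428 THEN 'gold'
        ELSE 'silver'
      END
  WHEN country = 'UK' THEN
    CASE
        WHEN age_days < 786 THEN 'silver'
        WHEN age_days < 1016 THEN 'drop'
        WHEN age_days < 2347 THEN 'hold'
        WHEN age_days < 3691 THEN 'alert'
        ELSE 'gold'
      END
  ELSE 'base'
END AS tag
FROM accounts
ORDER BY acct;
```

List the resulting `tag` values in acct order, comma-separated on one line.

acct=M14: country='UK' → inner[age_days < 3691] → alert
acct=M26: country='MX' → outer ELSE → base
acct=M29: country='CA' → outer ELSE → base
acct=M32: country='US' → outer ELSE → base
acct=M42: country='UK' → inner[age_days < 2347] → hold
acct=M49: country='US' → outer ELSE → base
acct=M54: country='FR' → outer ELSE → base
acct=M57: country='CA' → outer ELSE → base
acct=M58: country='MX' → outer ELSE → base
acct=M74: country='UK' → inner[age_days < 3691] → alert
acct=M75: country='US' → outer ELSE → base
acct=M95: country='MX' → outer ELSE → base
acct=M98: country='DE' → inner[txns < 169] → low

alert, base, base, base, hold, base, base, base, base, alert, base, base, low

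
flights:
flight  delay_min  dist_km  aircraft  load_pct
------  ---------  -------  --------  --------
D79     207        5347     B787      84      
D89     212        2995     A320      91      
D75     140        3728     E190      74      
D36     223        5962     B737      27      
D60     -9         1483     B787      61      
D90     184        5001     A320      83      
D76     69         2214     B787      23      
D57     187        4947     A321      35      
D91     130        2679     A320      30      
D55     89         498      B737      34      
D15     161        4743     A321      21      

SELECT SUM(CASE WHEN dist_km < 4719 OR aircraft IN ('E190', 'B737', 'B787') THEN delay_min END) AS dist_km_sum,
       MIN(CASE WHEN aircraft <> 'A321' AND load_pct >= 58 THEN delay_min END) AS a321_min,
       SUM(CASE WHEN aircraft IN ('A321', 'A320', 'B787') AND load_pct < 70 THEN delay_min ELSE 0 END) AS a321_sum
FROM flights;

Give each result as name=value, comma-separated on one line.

[dist_km_sum: dist_km < 4719 OR aircraft IN ('E190', 'B737', 'B787')]
flight=D79: ✓ → 207
flight=D89: ✓ → 212
flight=D75: ✓ → 140
flight=D36: ✓ → 223
flight=D60: ✓ → -9
flight=D90: ✗
flight=D76: ✓ → 69
flight=D57: ✗
flight=D91: ✓ → 130
flight=D55: ✓ → 89
flight=D15: ✗
dist_km_sum = 207 + 212 + 140 + 223 + -9 + 69 + 130 + 89 = 1061
—
[a321_min: aircraft <> 'A321' AND load_pct >= 58]
flight=D79: ✓ → 207
flight=D89: ✓ → 212
flight=D75: ✓ → 140
flight=D36: ✗
flight=D60: ✓ → -9
flight=D90: ✓ → 184
flight=D76: ✗
flight=D57: ✗
flight=D91: ✗
flight=D55: ✗
flight=D15: ✗
a321_min = MIN(207, 212, 140, -9, 184) = -9
—
[a321_sum: aircraft IN ('A321', 'A320', 'B787') AND load_pct < 70]
flight=D79: ✗
flight=D89: ✗
flight=D75: ✗
flight=D36: ✗
flight=D60: ✓ → -9
flight=D90: ✗
flight=D76: ✓ → 69
flight=D57: ✓ → 187
flight=D91: ✓ → 130
flight=D55: ✗
flight=D15: ✓ → 161
a321_sum = -9 + 69 + 187 + 130 + 161 = 538

dist_km_sum=1061, a321_min=-9, a321_sum=538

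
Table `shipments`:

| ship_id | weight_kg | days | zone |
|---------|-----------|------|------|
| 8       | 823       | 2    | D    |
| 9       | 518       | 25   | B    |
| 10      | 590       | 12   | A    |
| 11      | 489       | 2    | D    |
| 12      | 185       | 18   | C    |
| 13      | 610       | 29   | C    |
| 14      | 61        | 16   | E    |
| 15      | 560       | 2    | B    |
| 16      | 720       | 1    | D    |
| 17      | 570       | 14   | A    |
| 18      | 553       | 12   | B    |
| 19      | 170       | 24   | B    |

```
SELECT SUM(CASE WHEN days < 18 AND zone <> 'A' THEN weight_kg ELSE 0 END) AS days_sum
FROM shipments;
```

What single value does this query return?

ship_id=8: ✓ → 823
ship_id=9: ✗
ship_id=10: ✗
ship_id=11: ✓ → 489
ship_id=12: ✗
ship_id=13: ✗
ship_id=14: ✓ → 61
ship_id=15: ✓ → 560
ship_id=16: ✓ → 720
ship_id=17: ✗
ship_id=18: ✓ → 553
ship_id=19: ✗
days_sum = 823 + 489 + 61 + 560 + 720 + 553 = 3206

3206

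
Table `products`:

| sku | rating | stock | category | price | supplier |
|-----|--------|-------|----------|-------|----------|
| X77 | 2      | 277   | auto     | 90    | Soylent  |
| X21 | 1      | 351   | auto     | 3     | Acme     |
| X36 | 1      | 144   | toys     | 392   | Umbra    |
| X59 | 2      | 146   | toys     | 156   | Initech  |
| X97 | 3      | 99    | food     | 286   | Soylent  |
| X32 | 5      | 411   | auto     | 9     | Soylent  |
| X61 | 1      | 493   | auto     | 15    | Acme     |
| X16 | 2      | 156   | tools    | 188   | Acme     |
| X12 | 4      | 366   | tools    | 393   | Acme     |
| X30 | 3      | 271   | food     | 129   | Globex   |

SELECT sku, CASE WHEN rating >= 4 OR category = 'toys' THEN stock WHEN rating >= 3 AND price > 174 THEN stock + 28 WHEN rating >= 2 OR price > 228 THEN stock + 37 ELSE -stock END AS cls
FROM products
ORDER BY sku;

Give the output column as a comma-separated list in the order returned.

366, 193, -351, 308, 411, 144, 146, -493, 314, 127

sku=X12: rating >= 4 OR category = 'toys' → 366
sku=X16: rating >= 2 OR price > 228 → 193
sku=X21: ELSE → -351
sku=X30: rating >= 2 OR price > 228 → 308
sku=X32: rating >= 4 OR category = 'toys' → 411
sku=X36: rating >= 4 OR category = 'toys' → 144
sku=X59: rating >= 4 OR category = 'toys' → 146
sku=X61: ELSE → -493
sku=X77: rating >= 2 OR price > 228 → 314
sku=X97: rating >= 3 AND price > 174 → 127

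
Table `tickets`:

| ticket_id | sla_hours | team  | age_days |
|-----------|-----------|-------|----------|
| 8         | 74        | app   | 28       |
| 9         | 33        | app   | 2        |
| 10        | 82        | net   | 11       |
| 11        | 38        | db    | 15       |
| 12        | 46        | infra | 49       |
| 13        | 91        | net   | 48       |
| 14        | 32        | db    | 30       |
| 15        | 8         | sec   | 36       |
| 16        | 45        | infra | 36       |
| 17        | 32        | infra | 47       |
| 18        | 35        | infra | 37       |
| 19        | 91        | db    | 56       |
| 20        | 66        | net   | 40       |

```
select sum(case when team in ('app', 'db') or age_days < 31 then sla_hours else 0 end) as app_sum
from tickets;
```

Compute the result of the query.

ticket_id=8: ✓ → 74
ticket_id=9: ✓ → 33
ticket_id=10: ✓ → 82
ticket_id=11: ✓ → 38
ticket_id=12: ✗
ticket_id=13: ✗
ticket_id=14: ✓ → 32
ticket_id=15: ✗
ticket_id=16: ✗
ticket_id=17: ✗
ticket_id=18: ✗
ticket_id=19: ✓ → 91
ticket_id=20: ✗
app_sum = 74 + 33 + 82 + 38 + 32 + 91 = 350

350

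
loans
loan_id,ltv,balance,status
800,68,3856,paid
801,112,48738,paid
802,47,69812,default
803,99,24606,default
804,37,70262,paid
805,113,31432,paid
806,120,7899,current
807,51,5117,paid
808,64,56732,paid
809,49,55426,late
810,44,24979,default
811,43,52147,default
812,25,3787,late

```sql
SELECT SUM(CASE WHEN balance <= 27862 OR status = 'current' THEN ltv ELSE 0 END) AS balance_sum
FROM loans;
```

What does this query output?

407

loan_id=800: ✓ → 68
loan_id=801: ✗
loan_id=802: ✗
loan_id=803: ✓ → 99
loan_id=804: ✗
loan_id=805: ✗
loan_id=806: ✓ → 120
loan_id=807: ✓ → 51
loan_id=808: ✗
loan_id=809: ✗
loan_id=810: ✓ → 44
loan_id=811: ✗
loan_id=812: ✓ → 25
balance_sum = 68 + 99 + 120 + 51 + 44 + 25 = 407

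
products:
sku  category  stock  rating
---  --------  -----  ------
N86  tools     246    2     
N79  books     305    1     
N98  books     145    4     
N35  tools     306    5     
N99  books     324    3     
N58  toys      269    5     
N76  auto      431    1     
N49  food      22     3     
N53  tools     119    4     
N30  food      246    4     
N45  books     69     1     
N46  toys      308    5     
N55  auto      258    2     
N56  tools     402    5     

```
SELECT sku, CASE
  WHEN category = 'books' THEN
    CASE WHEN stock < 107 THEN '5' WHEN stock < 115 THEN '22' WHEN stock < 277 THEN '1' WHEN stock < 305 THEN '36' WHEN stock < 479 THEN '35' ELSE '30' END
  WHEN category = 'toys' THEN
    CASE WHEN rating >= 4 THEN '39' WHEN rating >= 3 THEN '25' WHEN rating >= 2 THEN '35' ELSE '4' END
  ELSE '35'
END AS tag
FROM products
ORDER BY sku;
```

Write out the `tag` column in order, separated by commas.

sku=N30: category='food' → outer ELSE → 35
sku=N35: category='tools' → outer ELSE → 35
sku=N45: category='books' → inner[stock < 107] → 5
sku=N46: category='toys' → inner[rating >= 4] → 39
sku=N49: category='food' → outer ELSE → 35
sku=N53: category='tools' → outer ELSE → 35
sku=N55: category='auto' → outer ELSE → 35
sku=N56: category='tools' → outer ELSE → 35
sku=N58: category='toys' → inner[rating >= 4] → 39
sku=N76: category='auto' → outer ELSE → 35
sku=N79: category='books' → inner[stock < 479] → 35
sku=N86: category='tools' → outer ELSE → 35
sku=N98: category='books' → inner[stock < 277] → 1
sku=N99: category='books' → inner[stock < 479] → 35

35, 35, 5, 39, 35, 35, 35, 35, 39, 35, 35, 35, 1, 35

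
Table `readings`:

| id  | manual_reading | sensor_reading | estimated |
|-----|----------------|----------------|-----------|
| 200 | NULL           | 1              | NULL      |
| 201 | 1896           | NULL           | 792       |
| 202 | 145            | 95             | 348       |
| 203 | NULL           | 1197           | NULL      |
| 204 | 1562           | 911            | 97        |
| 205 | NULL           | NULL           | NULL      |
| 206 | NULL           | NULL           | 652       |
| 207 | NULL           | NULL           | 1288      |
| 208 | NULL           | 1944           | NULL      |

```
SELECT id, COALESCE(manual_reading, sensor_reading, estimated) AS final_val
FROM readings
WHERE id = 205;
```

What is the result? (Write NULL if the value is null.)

id = 205: manual_reading=NULL, sensor_reading=NULL, estimated=NULL.
manual_reading=NULL, sensor_reading=NULL, estimated=NULL (all NULL) → NULL

NULL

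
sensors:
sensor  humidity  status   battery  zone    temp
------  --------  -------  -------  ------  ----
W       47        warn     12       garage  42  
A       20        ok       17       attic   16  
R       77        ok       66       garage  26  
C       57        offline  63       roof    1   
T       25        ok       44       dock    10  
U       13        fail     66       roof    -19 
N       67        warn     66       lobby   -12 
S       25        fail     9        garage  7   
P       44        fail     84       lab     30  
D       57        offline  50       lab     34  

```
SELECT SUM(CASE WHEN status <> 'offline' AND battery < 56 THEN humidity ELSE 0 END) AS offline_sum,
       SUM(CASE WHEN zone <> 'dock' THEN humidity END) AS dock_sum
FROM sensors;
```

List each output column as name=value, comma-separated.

offline_sum=117, dock_sum=407

[offline_sum: status <> 'offline' AND battery < 56]
sensor=W: ✓ → 47
sensor=A: ✓ → 20
sensor=R: ✗
sensor=C: ✗
sensor=T: ✓ → 25
sensor=U: ✗
sensor=N: ✗
sensor=S: ✓ → 25
sensor=P: ✗
sensor=D: ✗
offline_sum = 47 + 20 + 25 + 25 = 117
—
[dock_sum: zone <> 'dock']
sensor=W: ✓ → 47
sensor=A: ✓ → 20
sensor=R: ✓ → 77
sensor=C: ✓ → 57
sensor=T: ✗
sensor=U: ✓ → 13
sensor=N: ✓ → 67
sensor=S: ✓ → 25
sensor=P: ✓ → 44
sensor=D: ✓ → 57
dock_sum = 47 + 20 + 77 + 57 + 13 + 67 + 25 + 44 + 57 = 407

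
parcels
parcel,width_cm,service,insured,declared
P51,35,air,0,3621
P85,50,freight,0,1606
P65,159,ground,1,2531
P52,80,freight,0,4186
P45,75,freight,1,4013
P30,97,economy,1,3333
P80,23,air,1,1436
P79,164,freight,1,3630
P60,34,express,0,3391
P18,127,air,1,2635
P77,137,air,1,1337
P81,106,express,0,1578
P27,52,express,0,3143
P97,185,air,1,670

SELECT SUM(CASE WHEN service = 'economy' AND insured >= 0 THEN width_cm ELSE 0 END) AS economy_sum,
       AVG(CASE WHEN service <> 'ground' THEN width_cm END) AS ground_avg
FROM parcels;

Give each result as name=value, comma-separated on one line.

[economy_sum: service = 'economy' AND insured >= 0]
parcel=P51: ✗
parcel=P85: ✗
parcel=P65: ✗
parcel=P52: ✗
parcel=P45: ✗
parcel=P30: ✓ → 97
parcel=P80: ✗
parcel=P79: ✗
parcel=P60: ✗
parcel=P18: ✗
parcel=P77: ✗
parcel=P81: ✗
parcel=P27: ✗
parcel=P97: ✗
economy_sum = 97
—
[ground_avg: service <> 'ground']
parcel=P51: ✓ → 35
parcel=P85: ✓ → 50
parcel=P65: ✗
parcel=P52: ✓ → 80
parcel=P45: ✓ → 75
parcel=P30: ✓ → 97
parcel=P80: ✓ → 23
parcel=P79: ✓ → 164
parcel=P60: ✓ → 34
parcel=P18: ✓ → 127
parcel=P77: ✓ → 137
parcel=P81: ✓ → 106
parcel=P27: ✓ → 52
parcel=P97: ✓ → 185
ground_avg = (35 + 50 + 80 + 75 + 97 + 23 + 164 + 34 + 127 + 137 + 106 + 52 + 185) / 13 = 89.6153846154

economy_sum=97, ground_avg=89.6153846154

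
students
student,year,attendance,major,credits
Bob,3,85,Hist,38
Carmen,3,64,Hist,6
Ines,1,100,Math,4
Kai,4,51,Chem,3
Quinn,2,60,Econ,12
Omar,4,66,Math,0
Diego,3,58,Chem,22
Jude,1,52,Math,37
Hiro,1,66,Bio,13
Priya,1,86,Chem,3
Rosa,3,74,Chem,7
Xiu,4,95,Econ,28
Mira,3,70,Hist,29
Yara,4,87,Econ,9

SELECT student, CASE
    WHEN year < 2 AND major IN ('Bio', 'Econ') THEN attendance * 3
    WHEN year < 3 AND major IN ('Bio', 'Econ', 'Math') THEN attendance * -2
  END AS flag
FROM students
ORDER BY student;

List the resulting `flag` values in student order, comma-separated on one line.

NULL, NULL, NULL, 198, -200, -104, NULL, NULL, NULL, NULL, -120, NULL, NULL, NULL

student=Bob: (no match → NULL) → NULL
student=Carmen: (no match → NULL) → NULL
student=Diego: (no match → NULL) → NULL
student=Hiro: year < 2 AND major IN ('Bio', 'Econ') → 198
student=Ines: year < 3 AND major IN ('Bio', 'Econ', 'Math') → -200
student=Jude: year < 3 AND major IN ('Bio', 'Econ', 'Math') → -104
student=Kai: (no match → NULL) → NULL
student=Mira: (no match → NULL) → NULL
student=Omar: (no match → NULL) → NULL
student=Priya: (no match → NULL) → NULL
student=Quinn: year < 3 AND major IN ('Bio', 'Econ', 'Math') → -120
student=Rosa: (no match → NULL) → NULL
student=Xiu: (no match → NULL) → NULL
student=Yara: (no match → NULL) → NULL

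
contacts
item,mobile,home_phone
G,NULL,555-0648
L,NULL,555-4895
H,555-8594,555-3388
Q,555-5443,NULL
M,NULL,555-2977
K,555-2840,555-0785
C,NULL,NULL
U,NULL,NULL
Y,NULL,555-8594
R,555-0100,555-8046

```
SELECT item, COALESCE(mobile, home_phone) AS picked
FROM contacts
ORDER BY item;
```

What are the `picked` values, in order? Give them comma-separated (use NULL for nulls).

NULL, 555-0648, 555-8594, 555-2840, 555-4895, 555-2977, 555-5443, 555-0100, NULL, 555-8594

item=C: mobile=NULL, home_phone=NULL (all NULL) → NULL
item=G: mobile=NULL, home_phone=555-0648 → 555-0648
item=H: mobile=555-8594 → 555-8594
item=K: mobile=555-2840 → 555-2840
item=L: mobile=NULL, home_phone=555-4895 → 555-4895
item=M: mobile=NULL, home_phone=555-2977 → 555-2977
item=Q: mobile=555-5443 → 555-5443
item=R: mobile=555-0100 → 555-0100
item=U: mobile=NULL, home_phone=NULL (all NULL) → NULL
item=Y: mobile=NULL, home_phone=555-8594 → 555-8594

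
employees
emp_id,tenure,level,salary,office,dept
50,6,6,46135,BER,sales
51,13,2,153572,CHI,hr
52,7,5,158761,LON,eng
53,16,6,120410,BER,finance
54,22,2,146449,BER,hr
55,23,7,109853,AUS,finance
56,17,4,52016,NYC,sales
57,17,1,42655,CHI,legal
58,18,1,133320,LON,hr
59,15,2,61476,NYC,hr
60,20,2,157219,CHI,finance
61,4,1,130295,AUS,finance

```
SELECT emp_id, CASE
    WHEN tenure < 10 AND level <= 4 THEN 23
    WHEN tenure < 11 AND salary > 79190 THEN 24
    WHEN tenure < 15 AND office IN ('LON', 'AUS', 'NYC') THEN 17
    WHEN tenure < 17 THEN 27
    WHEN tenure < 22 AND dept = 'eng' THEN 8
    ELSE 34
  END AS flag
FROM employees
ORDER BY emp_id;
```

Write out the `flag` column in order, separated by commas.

emp_id=50: tenure < 17 → 27
emp_id=51: tenure < 17 → 27
emp_id=52: tenure < 11 AND salary > 79190 → 24
emp_id=53: tenure < 17 → 27
emp_id=54: ELSE → 34
emp_id=55: ELSE → 34
emp_id=56: ELSE → 34
emp_id=57: ELSE → 34
emp_id=58: ELSE → 34
emp_id=59: tenure < 17 → 27
emp_id=60: ELSE → 34
emp_id=61: tenure < 10 AND level <= 4 → 23

27, 27, 24, 27, 34, 34, 34, 34, 34, 27, 34, 23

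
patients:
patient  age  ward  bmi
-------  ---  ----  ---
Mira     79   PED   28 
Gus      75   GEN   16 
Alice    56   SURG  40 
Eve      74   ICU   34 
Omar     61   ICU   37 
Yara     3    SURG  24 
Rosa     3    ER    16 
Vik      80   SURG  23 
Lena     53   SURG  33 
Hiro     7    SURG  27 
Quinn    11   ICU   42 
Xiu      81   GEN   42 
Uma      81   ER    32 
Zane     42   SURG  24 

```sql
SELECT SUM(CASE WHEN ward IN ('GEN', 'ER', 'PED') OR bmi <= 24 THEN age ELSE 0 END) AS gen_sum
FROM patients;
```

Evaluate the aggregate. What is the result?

patient=Mira: ✓ → 79
patient=Gus: ✓ → 75
patient=Alice: ✗
patient=Eve: ✗
patient=Omar: ✗
patient=Yara: ✓ → 3
patient=Rosa: ✓ → 3
patient=Vik: ✓ → 80
patient=Lena: ✗
patient=Hiro: ✗
patient=Quinn: ✗
patient=Xiu: ✓ → 81
patient=Uma: ✓ → 81
patient=Zane: ✓ → 42
gen_sum = 79 + 75 + 3 + 3 + 80 + 81 + 81 + 42 = 444

444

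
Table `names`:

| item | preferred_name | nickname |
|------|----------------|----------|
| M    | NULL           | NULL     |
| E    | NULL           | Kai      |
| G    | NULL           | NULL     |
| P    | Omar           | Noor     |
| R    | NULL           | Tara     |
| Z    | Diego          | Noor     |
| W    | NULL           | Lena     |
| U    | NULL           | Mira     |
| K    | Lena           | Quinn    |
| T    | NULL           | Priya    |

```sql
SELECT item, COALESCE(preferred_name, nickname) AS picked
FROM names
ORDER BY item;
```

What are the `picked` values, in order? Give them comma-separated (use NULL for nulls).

Kai, NULL, Lena, NULL, Omar, Tara, Priya, Mira, Lena, Diego

item=E: preferred_name=NULL, nickname=Kai → Kai
item=G: preferred_name=NULL, nickname=NULL (all NULL) → NULL
item=K: preferred_name=Lena → Lena
item=M: preferred_name=NULL, nickname=NULL (all NULL) → NULL
item=P: preferred_name=Omar → Omar
item=R: preferred_name=NULL, nickname=Tara → Tara
item=T: preferred_name=NULL, nickname=Priya → Priya
item=U: preferred_name=NULL, nickname=Mira → Mira
item=W: preferred_name=NULL, nickname=Lena → Lena
item=Z: preferred_name=Diego → Diego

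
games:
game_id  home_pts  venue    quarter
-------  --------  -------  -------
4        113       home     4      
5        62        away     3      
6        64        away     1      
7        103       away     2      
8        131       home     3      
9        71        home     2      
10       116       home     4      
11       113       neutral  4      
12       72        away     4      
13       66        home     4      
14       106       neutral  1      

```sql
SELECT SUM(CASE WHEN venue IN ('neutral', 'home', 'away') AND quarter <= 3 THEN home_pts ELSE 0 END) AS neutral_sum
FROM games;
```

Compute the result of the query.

game_id=4: ✗
game_id=5: ✓ → 62
game_id=6: ✓ → 64
game_id=7: ✓ → 103
game_id=8: ✓ → 131
game_id=9: ✓ → 71
game_id=10: ✗
game_id=11: ✗
game_id=12: ✗
game_id=13: ✗
game_id=14: ✓ → 106
neutral_sum = 62 + 64 + 103 + 131 + 71 + 106 = 537

537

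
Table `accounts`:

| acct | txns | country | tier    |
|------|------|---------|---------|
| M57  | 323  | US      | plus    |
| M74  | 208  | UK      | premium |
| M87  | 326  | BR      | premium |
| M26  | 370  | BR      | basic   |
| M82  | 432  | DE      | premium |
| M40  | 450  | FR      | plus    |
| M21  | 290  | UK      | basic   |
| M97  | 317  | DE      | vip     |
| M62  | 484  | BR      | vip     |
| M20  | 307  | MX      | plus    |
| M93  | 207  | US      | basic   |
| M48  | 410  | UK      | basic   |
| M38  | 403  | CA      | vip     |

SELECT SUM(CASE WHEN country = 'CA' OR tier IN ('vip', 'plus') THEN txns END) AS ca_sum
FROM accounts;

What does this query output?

acct=M57: ✓ → 323
acct=M74: ✗
acct=M87: ✗
acct=M26: ✗
acct=M82: ✗
acct=M40: ✓ → 450
acct=M21: ✗
acct=M97: ✓ → 317
acct=M62: ✓ → 484
acct=M20: ✓ → 307
acct=M93: ✗
acct=M48: ✗
acct=M38: ✓ → 403
ca_sum = 323 + 450 + 317 + 484 + 307 + 403 = 2284

2284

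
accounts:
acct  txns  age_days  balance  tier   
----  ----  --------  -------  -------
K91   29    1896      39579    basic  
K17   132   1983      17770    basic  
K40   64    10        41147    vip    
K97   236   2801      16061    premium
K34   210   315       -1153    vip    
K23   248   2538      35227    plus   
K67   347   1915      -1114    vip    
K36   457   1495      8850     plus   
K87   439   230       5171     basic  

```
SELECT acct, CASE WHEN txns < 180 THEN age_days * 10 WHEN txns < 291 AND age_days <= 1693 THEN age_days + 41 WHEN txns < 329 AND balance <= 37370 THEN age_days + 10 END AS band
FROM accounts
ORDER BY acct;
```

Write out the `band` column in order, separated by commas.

acct=K17: txns < 180 → 19830
acct=K23: txns < 329 AND balance <= 37370 → 2548
acct=K34: txns < 291 AND age_days <= 1693 → 356
acct=K36: (no match → NULL) → NULL
acct=K40: txns < 180 → 100
acct=K67: (no match → NULL) → NULL
acct=K87: (no match → NULL) → NULL
acct=K91: txns < 180 → 18960
acct=K97: txns < 329 AND balance <= 37370 → 2811

19830, 2548, 356, NULL, 100, NULL, NULL, 18960, 2811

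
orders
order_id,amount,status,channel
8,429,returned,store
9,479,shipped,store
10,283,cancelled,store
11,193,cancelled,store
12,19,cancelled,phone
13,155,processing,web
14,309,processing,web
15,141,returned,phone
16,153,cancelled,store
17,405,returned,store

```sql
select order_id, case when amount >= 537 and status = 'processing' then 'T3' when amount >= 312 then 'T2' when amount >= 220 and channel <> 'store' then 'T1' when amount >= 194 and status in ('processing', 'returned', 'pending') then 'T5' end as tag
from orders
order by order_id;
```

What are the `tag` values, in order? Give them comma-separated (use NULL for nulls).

order_id=8: amount >= 312 → T2
order_id=9: amount >= 312 → T2
order_id=10: (no match → NULL) → NULL
order_id=11: (no match → NULL) → NULL
order_id=12: (no match → NULL) → NULL
order_id=13: (no match → NULL) → NULL
order_id=14: amount >= 220 and channel <> 'store' → T1
order_id=15: (no match → NULL) → NULL
order_id=16: (no match → NULL) → NULL
order_id=17: amount >= 312 → T2

T2, T2, NULL, NULL, NULL, NULL, T1, NULL, NULL, T2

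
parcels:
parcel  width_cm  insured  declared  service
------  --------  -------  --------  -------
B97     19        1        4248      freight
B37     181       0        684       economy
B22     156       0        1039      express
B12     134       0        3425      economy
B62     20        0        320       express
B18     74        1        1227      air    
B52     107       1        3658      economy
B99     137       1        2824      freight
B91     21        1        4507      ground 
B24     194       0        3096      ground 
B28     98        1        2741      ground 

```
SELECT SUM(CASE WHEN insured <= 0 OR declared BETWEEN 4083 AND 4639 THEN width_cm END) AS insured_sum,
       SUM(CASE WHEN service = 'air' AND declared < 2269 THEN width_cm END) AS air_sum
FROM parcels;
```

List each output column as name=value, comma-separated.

insured_sum=725, air_sum=74

[insured_sum: insured <= 0 OR declared BETWEEN 4083 AND 4639]
parcel=B97: ✓ → 19
parcel=B37: ✓ → 181
parcel=B22: ✓ → 156
parcel=B12: ✓ → 134
parcel=B62: ✓ → 20
parcel=B18: ✗
parcel=B52: ✗
parcel=B99: ✗
parcel=B91: ✓ → 21
parcel=B24: ✓ → 194
parcel=B28: ✗
insured_sum = 19 + 181 + 156 + 134 + 20 + 21 + 194 = 725
—
[air_sum: service = 'air' AND declared < 2269]
parcel=B97: ✗
parcel=B37: ✗
parcel=B22: ✗
parcel=B12: ✗
parcel=B62: ✗
parcel=B18: ✓ → 74
parcel=B52: ✗
parcel=B99: ✗
parcel=B91: ✗
parcel=B24: ✗
parcel=B28: ✗
air_sum = 74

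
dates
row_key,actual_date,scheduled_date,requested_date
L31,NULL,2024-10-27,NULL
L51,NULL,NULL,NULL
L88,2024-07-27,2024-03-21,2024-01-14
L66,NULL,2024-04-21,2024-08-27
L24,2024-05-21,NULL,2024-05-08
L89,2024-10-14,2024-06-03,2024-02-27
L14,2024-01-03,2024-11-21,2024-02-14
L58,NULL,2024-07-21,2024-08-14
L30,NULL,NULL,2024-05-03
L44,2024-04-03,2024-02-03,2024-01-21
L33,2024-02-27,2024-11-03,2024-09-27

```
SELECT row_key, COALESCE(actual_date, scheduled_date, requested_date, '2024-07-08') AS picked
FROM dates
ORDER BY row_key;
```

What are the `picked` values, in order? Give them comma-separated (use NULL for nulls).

row_key=L14: actual_date=2024-01-03 → 2024-01-03
row_key=L24: actual_date=2024-05-21 → 2024-05-21
row_key=L30: actual_date=NULL, scheduled_date=NULL, requested_date=2024-05-03 → 2024-05-03
row_key=L31: actual_date=NULL, scheduled_date=2024-10-27 → 2024-10-27
row_key=L33: actual_date=2024-02-27 → 2024-02-27
row_key=L44: actual_date=2024-04-03 → 2024-04-03
row_key=L51: actual_date=NULL, scheduled_date=NULL, requested_date=NULL, → literal 2024-07-08 → 2024-07-08
row_key=L58: actual_date=NULL, scheduled_date=2024-07-21 → 2024-07-21
row_key=L66: actual_date=NULL, scheduled_date=2024-04-21 → 2024-04-21
row_key=L88: actual_date=2024-07-27 → 2024-07-27
row_key=L89: actual_date=2024-10-14 → 2024-10-14

2024-01-03, 2024-05-21, 2024-05-03, 2024-10-27, 2024-02-27, 2024-04-03, 2024-07-08, 2024-07-21, 2024-04-21, 2024-07-27, 2024-10-14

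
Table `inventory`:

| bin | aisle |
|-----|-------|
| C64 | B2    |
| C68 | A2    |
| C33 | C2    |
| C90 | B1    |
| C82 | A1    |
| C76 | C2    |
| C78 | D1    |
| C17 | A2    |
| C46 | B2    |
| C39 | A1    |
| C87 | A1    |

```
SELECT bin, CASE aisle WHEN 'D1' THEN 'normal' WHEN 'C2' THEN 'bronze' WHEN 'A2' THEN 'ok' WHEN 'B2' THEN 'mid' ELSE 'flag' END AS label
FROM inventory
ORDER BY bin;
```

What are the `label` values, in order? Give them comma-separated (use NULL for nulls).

ok, bronze, flag, mid, mid, ok, bronze, normal, flag, flag, flag

bin=C17: aisle='A2' → ok
bin=C33: aisle='C2' → bronze
bin=C39: ELSE → flag
bin=C46: aisle='B2' → mid
bin=C64: aisle='B2' → mid
bin=C68: aisle='A2' → ok
bin=C76: aisle='C2' → bronze
bin=C78: aisle='D1' → normal
bin=C82: ELSE → flag
bin=C87: ELSE → flag
bin=C90: ELSE → flag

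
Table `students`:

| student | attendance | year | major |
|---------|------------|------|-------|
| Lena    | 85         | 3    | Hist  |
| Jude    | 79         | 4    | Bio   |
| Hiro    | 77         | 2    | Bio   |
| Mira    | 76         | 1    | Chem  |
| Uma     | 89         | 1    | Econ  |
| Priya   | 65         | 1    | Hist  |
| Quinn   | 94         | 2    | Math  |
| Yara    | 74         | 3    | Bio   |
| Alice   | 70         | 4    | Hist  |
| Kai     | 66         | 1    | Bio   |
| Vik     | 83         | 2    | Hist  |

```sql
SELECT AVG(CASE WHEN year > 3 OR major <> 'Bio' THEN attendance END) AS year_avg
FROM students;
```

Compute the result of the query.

student=Lena: ✓ → 85
student=Jude: ✓ → 79
student=Hiro: ✗
student=Mira: ✓ → 76
student=Uma: ✓ → 89
student=Priya: ✓ → 65
student=Quinn: ✓ → 94
student=Yara: ✗
student=Alice: ✓ → 70
student=Kai: ✗
student=Vik: ✓ → 83
year_avg = (85 + 79 + 76 + 89 + 65 + 94 + 70 + 83) / 8 = 80.125

80.125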